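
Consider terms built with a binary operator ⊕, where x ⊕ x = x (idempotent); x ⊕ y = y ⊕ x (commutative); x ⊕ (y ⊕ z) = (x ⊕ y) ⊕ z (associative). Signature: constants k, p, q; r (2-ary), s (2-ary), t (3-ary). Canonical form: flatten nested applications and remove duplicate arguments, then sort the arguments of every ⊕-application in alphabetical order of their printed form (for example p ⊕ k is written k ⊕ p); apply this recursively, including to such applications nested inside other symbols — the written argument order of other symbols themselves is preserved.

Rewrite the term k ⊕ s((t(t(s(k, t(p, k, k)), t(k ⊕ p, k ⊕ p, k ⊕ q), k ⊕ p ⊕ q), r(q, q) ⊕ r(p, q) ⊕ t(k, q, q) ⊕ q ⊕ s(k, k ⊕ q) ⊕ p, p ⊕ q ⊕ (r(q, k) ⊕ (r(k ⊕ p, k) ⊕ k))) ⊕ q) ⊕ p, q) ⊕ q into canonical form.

Canonicalize subterm:  s((t(t(s(k, t(p, k, k)), t(k ⊕ p, k ⊕ p, k ⊕ q), k ⊕ p ⊕ q), r(q, q) ⊕ r(p, q) ⊕ t(k, q, q) ⊕ q ⊕ s(k, k ⊕ q) ⊕ p, p ⊕ q ⊕ (r(q, k) ⊕ (r(k ⊕ p, k) ⊕ k))) ⊕ q) ⊕ p, q)  →  s(p ⊕ q ⊕ t(t(s(k, t(p, k, k)), t(k ⊕ p, k ⊕ p, k ⊕ q), k ⊕ p ⊕ q), p ⊕ q ⊕ r(p, q) ⊕ r(q, q) ⊕ s(k, k ⊕ q) ⊕ t(k, q, q), k ⊕ p ⊕ q ⊕ r(k ⊕ p, k) ⊕ r(q, k)), q)
Sort arguments:  k ⊕ q ⊕ s(p ⊕ q ⊕ t(t(s(k, t(p, k, k)), t(k ⊕ p, k ⊕ p, k ⊕ q), k ⊕ p ⊕ q), p ⊕ q ⊕ r(p, q) ⊕ r(q, q) ⊕ s(k, k ⊕ q) ⊕ t(k, q, q), k ⊕ p ⊕ q ⊕ r(k ⊕ p, k) ⊕ r(q, k)), q)

Answer: k ⊕ q ⊕ s(p ⊕ q ⊕ t(t(s(k, t(p, k, k)), t(k ⊕ p, k ⊕ p, k ⊕ q), k ⊕ p ⊕ q), p ⊕ q ⊕ r(p, q) ⊕ r(q, q) ⊕ s(k, k ⊕ q) ⊕ t(k, q, q), k ⊕ p ⊕ q ⊕ r(k ⊕ p, k) ⊕ r(q, k)), q)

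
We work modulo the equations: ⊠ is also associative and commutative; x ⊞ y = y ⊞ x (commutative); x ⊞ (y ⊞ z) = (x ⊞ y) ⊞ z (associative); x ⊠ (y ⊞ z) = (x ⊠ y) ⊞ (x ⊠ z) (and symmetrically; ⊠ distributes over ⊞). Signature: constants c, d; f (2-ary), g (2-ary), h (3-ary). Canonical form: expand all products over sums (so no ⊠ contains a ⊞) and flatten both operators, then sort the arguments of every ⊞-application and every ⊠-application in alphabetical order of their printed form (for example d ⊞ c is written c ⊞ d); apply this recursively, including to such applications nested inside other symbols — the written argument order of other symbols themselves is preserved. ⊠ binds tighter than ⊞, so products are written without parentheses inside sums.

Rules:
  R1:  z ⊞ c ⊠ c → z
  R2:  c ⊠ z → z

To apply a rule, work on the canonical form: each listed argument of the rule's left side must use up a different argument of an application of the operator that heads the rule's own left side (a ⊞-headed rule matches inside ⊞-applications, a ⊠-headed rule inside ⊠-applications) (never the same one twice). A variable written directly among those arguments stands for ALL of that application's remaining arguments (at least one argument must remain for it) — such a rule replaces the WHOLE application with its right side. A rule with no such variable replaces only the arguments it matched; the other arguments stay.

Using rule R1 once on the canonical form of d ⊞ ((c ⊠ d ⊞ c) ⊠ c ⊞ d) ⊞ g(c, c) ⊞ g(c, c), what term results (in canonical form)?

Answer: c ⊠ c ⊠ d ⊞ d ⊞ d ⊞ g(c, c) ⊞ g(c, c)

Derivation:
Canonical form:  c ⊠ c ⊞ c ⊠ c ⊠ d ⊞ d ⊞ d ⊞ g(c, c) ⊞ g(c, c)
Match R1:  consume c ⊠ c;  z := c ⊠ c ⊠ d ⊞ d ⊞ d ⊞ g(c, c) ⊞ g(c, c)
Every leftover argument binds to the variable; the entire application is replaced.
Giving:  c ⊠ c ⊠ d ⊞ d ⊞ d ⊞ g(c, c) ⊞ g(c, c)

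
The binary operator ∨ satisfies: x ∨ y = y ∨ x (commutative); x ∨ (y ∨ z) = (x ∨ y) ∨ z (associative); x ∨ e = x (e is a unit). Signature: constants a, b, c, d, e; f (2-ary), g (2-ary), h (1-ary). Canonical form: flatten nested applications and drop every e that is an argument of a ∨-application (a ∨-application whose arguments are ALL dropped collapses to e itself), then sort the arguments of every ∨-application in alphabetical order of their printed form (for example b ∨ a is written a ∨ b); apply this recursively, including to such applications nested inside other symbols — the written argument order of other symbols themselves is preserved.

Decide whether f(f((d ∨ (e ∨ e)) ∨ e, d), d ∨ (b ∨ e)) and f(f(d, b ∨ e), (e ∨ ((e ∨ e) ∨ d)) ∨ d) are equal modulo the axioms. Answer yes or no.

Answer: no — f(f(d, d), b ∨ d) vs f(f(d, b), d ∨ d)

Derivation:
Left:  f(f((d ∨ (e ∨ e)) ∨ e, d), d ∨ (b ∨ e))
  Focus inside:  (d ∨ (e ∨ e)) ∨ e
  Flatten:  d ∨ e ∨ e ∨ e
  Drop the unit:  drop e (×3)
  Order the arguments:  d
  Reassemble:  f(f(d, d), b ∨ d)
Right:  f(f(d, b ∨ e), (e ∨ ((e ∨ e) ∨ d)) ∨ d)
  Focus inside:  (e ∨ ((e ∨ e) ∨ d)) ∨ d
  Un-nest:  e ∨ e ∨ e ∨ d ∨ d
  Drop the unit:  drop e (×3)
  Order the arguments:  d ∨ d
  Rebuild:  f(f(d, b), d ∨ d)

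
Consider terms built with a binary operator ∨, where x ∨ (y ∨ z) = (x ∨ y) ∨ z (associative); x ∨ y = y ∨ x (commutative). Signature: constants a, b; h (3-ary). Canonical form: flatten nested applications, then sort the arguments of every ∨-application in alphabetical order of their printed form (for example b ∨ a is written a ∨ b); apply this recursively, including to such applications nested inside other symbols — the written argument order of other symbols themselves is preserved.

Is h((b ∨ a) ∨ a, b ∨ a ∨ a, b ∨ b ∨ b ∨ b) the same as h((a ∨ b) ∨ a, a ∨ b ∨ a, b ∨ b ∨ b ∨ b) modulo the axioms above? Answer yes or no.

Answer: yes — both canonical forms are h(a ∨ a ∨ b, a ∨ a ∨ b, b ∨ b ∨ b ∨ b)

Derivation:
Left:  h((b ∨ a) ∨ a, b ∨ a ∨ a, b ∨ b ∨ b ∨ b)
  Work inside:  (b ∨ a) ∨ a
  Un-nest:  b ∨ a ∨ a
  Sort:  a ∨ a ∨ b
  Reassemble:  h(a ∨ a ∨ b, a ∨ a ∨ b, b ∨ b ∨ b ∨ b)
Right:  h((a ∨ b) ∨ a, a ∨ b ∨ a, b ∨ b ∨ b ∨ b)
  Descend into:  (a ∨ b) ∨ a
  Un-nest:  a ∨ b ∨ a
  Order the arguments:  a ∨ a ∨ b
  Put back:  h(a ∨ a ∨ b, a ∨ a ∨ b, b ∨ b ∨ b ∨ b)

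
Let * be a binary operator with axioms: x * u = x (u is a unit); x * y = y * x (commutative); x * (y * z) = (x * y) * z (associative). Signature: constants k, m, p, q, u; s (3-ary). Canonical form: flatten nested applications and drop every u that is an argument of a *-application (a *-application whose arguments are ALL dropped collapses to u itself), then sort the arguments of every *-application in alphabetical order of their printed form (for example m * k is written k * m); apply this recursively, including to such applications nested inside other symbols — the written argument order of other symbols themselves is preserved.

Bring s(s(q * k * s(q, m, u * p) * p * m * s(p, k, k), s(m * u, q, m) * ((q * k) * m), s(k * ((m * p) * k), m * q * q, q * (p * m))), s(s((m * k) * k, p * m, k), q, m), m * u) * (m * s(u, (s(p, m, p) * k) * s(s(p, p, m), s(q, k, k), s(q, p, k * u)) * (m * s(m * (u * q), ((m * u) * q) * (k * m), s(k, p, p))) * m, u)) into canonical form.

Answer: m * s(s(k * m * p * q * s(p, k, k) * s(q, m, p), k * m * q * s(m, q, m), s(k * k * m * p, m * q * q, m * p * q)), s(s(k * k * m, m * p, k), q, m), m) * s(u, k * m * m * s(m * q, k * m * m * q, s(k, p, p)) * s(p, m, p) * s(s(p, p, m), s(q, k, k), s(q, p, k)), u)

Derivation:
Un-nest:  s(s(q * k * s(q, m, u * p) * p * m * s(p, k, k), s(m * u, q, m) * ((q * k) * m), s(k * ((m * p) * k), m * q * q, q * (p * m))), s(s((m * k) * k, p * m, k), q, m), m * u) * m * s(u, (s(p, m, p) * k) * s(s(p, p, m), s(q, k, k), s(q, p, k * u)) * (m * s(m * (u * q), ((m * u) * q) * (k * m), s(k, p, p))) * m, u)
Canonicalize subterm:  s(s(q * k * s(q, m, u * p) * p * m * s(p, k, k), s(m * u, q, m) * ((q * k) * m), s(k * ((m * p) * k), m * q * q, q * (p * m))), s(s((m * k) * k, p * m, k), q, m), m * u)  →  s(s(k * m * p * q * s(p, k, k) * s(q, m, p), k * m * q * s(m, q, m), s(k * k * m * p, m * q * q, m * p * q)), s(s(k * k * m, m * p, k), q, m), m)
Simplify inside:  s(u, (s(p, m, p) * k) * s(s(p, p, m), s(q, k, k), s(q, p, k * u)) * (m * s(m * (u * q), ((m * u) * q) * (k * m), s(k, p, p))) * m, u)  →  s(u, k * m * m * s(m * q, k * m * m * q, s(k, p, p)) * s(p, m, p) * s(s(p, p, m), s(q, k, k), s(q, p, k)), u)
Sort:  m * s(s(k * m * p * q * s(p, k, k) * s(q, m, p), k * m * q * s(m, q, m), s(k * k * m * p, m * q * q, m * p * q)), s(s(k * k * m, m * p, k), q, m), m) * s(u, k * m * m * s(m * q, k * m * m * q, s(k, p, p)) * s(p, m, p) * s(s(p, p, m), s(q, k, k), s(q, p, k)), u)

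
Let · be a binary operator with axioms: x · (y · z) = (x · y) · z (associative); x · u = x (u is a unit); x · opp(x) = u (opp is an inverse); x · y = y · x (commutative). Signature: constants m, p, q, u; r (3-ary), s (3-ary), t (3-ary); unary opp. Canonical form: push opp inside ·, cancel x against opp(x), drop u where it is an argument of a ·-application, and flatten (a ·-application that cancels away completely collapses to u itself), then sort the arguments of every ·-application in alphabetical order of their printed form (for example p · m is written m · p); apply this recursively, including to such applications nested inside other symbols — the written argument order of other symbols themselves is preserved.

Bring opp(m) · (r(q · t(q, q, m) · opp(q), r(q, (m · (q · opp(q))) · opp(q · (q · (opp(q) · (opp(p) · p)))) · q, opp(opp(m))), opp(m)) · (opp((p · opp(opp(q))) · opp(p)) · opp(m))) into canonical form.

Answer: opp(m) · opp(m) · opp(q) · r(t(q, q, m), r(q, m, m), opp(m))

Derivation:
Push opp inside:  distribute opp over · and collapse double opp
Inverses cancel:  p cancels
Combine occurrences:  opp(m) · opp(m) · r(t(q, q, m), r(q, m, m), opp(m)) · opp(q)
Sort arguments:  opp(m) · opp(m) · opp(q) · r(t(q, q, m), r(q, m, m), opp(m))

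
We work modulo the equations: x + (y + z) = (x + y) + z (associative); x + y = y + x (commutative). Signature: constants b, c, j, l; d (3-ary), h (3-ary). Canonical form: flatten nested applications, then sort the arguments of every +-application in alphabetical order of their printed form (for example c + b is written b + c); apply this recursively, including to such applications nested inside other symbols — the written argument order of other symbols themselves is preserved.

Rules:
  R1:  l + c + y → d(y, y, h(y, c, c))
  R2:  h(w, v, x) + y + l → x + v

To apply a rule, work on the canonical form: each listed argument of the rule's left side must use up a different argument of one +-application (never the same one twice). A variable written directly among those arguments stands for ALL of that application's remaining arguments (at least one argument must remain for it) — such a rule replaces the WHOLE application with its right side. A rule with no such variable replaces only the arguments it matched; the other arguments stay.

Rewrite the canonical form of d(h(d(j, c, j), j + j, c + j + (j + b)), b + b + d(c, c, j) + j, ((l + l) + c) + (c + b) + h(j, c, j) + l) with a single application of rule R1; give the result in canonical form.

Canonical form:  d(h(d(j, c, j), j + j, b + c + j + j), b + b + d(c, c, j) + j, b + c + c + h(j, c, j) + l + l + l)
R1 matches:  uses c, l;  y := b + c + h(j, c, j) + l + l
Every leftover argument binds to the variable; the entire application is replaced.
New term:  d(h(d(j, c, j), j + j, b + c + j + j), b + b + d(c, c, j) + j, d(b + c + h(j, c, j) + l + l, b + c + h(j, c, j) + l + l, h(b + c + h(j, c, j) + l + l, c, c)))

Answer: d(h(d(j, c, j), j + j, b + c + j + j), b + b + d(c, c, j) + j, d(b + c + h(j, c, j) + l + l, b + c + h(j, c, j) + l + l, h(b + c + h(j, c, j) + l + l, c, c)))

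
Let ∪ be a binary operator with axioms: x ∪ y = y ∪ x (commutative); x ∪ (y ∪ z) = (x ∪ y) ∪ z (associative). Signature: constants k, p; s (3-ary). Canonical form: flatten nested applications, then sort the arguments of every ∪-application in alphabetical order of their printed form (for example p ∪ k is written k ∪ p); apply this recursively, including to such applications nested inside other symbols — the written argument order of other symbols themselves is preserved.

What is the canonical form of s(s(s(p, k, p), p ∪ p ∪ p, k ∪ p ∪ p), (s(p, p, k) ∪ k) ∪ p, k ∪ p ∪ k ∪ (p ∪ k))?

Work inside:  (s(p, p, k) ∪ k) ∪ p
Un-nest:  s(p, p, k) ∪ k ∪ p
Sort arguments:  k ∪ p ∪ s(p, p, k)
Reassemble:  s(s(s(p, k, p), p ∪ p ∪ p, k ∪ p ∪ p), k ∪ p ∪ s(p, p, k), k ∪ k ∪ k ∪ p ∪ p)

Answer: s(s(s(p, k, p), p ∪ p ∪ p, k ∪ p ∪ p), k ∪ p ∪ s(p, p, k), k ∪ k ∪ k ∪ p ∪ p)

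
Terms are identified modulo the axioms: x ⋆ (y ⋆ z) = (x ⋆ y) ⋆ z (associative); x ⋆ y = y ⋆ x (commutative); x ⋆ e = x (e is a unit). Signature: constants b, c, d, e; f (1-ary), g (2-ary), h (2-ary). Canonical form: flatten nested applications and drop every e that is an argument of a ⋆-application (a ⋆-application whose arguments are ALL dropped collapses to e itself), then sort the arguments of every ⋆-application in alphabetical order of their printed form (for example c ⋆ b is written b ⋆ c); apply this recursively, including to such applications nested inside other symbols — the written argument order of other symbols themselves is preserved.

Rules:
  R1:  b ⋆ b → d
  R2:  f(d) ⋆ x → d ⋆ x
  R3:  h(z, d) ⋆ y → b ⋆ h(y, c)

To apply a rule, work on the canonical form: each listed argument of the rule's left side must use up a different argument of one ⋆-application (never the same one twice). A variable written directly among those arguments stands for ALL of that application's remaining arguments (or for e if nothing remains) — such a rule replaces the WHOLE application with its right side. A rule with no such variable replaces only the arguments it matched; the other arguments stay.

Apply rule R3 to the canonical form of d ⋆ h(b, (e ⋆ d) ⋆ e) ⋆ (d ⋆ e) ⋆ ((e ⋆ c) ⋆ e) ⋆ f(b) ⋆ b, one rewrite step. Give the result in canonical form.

Answer: b ⋆ h(b ⋆ c ⋆ d ⋆ d ⋆ f(b), c)

Derivation:
Canonical form:  b ⋆ c ⋆ d ⋆ d ⋆ f(b) ⋆ h(b, d)
Match R3:  consume h(b, d);  y := b ⋆ c ⋆ d ⋆ d ⋆ f(b), z := b
The extension variable absorbs all remaining arguments, so the whole application is rewritten.
Giving:  b ⋆ h(b ⋆ c ⋆ d ⋆ d ⋆ f(b), c)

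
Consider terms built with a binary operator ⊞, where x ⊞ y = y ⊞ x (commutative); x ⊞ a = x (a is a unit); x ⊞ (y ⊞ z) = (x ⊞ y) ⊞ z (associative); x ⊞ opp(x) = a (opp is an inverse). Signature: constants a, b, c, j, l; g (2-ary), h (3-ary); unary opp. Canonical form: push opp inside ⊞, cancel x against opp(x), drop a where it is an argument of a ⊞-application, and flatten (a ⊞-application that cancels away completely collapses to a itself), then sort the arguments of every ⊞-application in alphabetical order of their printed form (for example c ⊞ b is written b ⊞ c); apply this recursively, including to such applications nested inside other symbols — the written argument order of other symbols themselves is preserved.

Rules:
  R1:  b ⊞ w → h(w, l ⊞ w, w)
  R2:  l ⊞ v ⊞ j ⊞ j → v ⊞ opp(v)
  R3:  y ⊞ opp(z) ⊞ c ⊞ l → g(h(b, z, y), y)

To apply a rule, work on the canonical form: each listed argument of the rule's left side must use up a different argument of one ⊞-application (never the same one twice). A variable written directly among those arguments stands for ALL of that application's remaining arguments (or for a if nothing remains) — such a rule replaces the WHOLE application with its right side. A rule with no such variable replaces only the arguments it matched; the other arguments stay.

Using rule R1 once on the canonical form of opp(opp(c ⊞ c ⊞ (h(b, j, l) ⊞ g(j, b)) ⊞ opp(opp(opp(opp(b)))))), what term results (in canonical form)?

Answer: h(c ⊞ c ⊞ g(j, b) ⊞ h(b, j, l), c ⊞ c ⊞ g(j, b) ⊞ h(b, j, l) ⊞ l, c ⊞ c ⊞ g(j, b) ⊞ h(b, j, l))

Derivation:
Canonical form:  b ⊞ c ⊞ c ⊞ g(j, b) ⊞ h(b, j, l)
Apply R1:  consuming b;  w := c ⊞ c ⊞ g(j, b) ⊞ h(b, j, l)
Every leftover argument binds to the variable; the entire application is replaced.
New term:  h(c ⊞ c ⊞ g(j, b) ⊞ h(b, j, l), c ⊞ c ⊞ g(j, b) ⊞ h(b, j, l) ⊞ l, c ⊞ c ⊞ g(j, b) ⊞ h(b, j, l))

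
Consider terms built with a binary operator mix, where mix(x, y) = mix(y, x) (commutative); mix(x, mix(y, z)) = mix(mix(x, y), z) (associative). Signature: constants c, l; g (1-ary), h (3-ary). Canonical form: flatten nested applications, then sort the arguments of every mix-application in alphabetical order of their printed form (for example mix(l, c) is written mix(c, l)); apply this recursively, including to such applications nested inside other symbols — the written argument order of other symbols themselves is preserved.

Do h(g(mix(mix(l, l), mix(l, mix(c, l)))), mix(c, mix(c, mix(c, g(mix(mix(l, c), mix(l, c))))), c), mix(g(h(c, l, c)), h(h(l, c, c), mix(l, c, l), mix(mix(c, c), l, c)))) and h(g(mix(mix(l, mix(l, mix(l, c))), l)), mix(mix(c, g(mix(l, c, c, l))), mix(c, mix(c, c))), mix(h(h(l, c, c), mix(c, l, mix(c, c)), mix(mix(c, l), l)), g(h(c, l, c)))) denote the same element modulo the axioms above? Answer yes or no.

Left:  h(g(mix(mix(l, l), mix(l, mix(c, l)))), mix(c, mix(c, mix(c, g(mix(mix(l, c), mix(l, c))))), c), mix(g(h(c, l, c)), h(h(l, c, c), mix(l, c, l), mix(mix(c, c), l, c))))
  Descend into:  mix(g(h(c, l, c)), h(h(l, c, c), mix(l, c, l), mix(mix(c, c), l, c)))
  Inside:  h(h(l, c, c), mix(l, c, l), mix(mix(c, c), l, c))  →  h(h(l, c, c), mix(c, l, l), mix(c, c, c, l))
  Sort:  mix(g(h(c, l, c)), h(h(l, c, c), mix(c, l, l), mix(c, c, c, l)))
  Rebuild:  h(g(mix(c, l, l, l, l)), mix(c, c, c, c, g(mix(c, c, l, l))), mix(g(h(c, l, c)), h(h(l, c, c), mix(c, l, l), mix(c, c, c, l))))
Right:  h(g(mix(mix(l, mix(l, mix(l, c))), l)), mix(mix(c, g(mix(l, c, c, l))), mix(c, mix(c, c))), mix(h(h(l, c, c), mix(c, l, mix(c, c)), mix(mix(c, l), l)), g(h(c, l, c))))
  Descend into:  mix(h(h(l, c, c), mix(c, l, mix(c, c)), mix(mix(c, l), l)), g(h(c, l, c)))
  Canonicalize subterm:  h(h(l, c, c), mix(c, l, mix(c, c)), mix(mix(c, l), l))  →  h(h(l, c, c), mix(c, c, c, l), mix(c, l, l))
  Order the arguments:  mix(g(h(c, l, c)), h(h(l, c, c), mix(c, c, c, l), mix(c, l, l)))
  Rebuild:  h(g(mix(c, l, l, l, l)), mix(c, c, c, c, g(mix(c, c, l, l))), mix(g(h(c, l, c)), h(h(l, c, c), mix(c, c, c, l), mix(c, l, l))))

Answer: no — h(g(mix(c, l, l, l, l)), mix(c, c, c, c, g(mix(c, c, l, l))), mix(g(h(c, l, c)), h(h(l, c, c), mix(c, l, l), mix(c, c, c, l)))) vs h(g(mix(c, l, l, l, l)), mix(c, c, c, c, g(mix(c, c, l, l))), mix(g(h(c, l, c)), h(h(l, c, c), mix(c, c, c, l), mix(c, l, l))))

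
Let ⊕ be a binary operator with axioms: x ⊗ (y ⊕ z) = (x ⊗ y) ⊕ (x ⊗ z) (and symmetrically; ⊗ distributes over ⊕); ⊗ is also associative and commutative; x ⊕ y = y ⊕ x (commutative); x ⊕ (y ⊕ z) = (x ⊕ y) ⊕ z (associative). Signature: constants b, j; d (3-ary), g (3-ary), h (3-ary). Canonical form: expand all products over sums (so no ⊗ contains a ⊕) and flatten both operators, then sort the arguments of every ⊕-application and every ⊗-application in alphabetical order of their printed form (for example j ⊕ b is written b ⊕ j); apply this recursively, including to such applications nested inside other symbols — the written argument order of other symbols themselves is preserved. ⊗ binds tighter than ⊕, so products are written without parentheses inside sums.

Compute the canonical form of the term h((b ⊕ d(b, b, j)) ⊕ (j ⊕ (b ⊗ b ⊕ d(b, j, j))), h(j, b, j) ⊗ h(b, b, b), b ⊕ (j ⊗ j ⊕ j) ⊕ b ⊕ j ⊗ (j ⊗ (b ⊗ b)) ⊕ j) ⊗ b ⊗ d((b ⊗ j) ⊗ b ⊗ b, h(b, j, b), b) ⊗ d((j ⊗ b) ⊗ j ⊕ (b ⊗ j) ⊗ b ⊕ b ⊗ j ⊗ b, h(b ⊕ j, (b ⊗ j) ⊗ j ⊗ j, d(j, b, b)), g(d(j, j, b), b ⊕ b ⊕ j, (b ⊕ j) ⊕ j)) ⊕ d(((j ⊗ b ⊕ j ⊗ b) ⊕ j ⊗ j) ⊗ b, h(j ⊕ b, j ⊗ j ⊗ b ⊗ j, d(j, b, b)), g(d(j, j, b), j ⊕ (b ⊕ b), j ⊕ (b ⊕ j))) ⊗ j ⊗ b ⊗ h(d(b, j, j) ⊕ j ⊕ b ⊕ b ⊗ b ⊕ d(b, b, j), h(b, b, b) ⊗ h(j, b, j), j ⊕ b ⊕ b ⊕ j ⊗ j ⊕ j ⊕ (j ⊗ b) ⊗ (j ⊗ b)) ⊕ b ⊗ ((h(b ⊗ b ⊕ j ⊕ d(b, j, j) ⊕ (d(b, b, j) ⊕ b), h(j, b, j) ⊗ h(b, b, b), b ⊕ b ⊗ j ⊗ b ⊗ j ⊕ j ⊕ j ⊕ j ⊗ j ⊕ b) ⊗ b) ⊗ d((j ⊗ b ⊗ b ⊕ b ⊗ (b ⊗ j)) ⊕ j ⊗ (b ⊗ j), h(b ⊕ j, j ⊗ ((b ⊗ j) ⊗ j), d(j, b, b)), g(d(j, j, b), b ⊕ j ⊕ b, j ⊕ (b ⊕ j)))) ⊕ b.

Expand products over sums:  b ⊗ d(b ⊗ b ⊗ b ⊗ j, h(b, j, b), b) ⊗ d(b ⊗ b ⊗ j ⊕ b ⊗ b ⊗ j ⊕ b ⊗ j ⊗ j, h(b ⊕ j, b ⊗ j ⊗ j ⊗ j, d(j, b, b)), g(d(j, j, b), b ⊕ b ⊕ j, b ⊕ j ⊕ j)) ⊗ h(b ⊕ b ⊗ b ⊕ d(b, b, j) ⊕ d(b, j, j) ⊕ j, h(b, b, b) ⊗ h(j, b, j), b ⊕ b ⊕ b ⊗ b ⊗ j ⊗ j ⊕ j ⊕ j ⊕ j ⊗ j) ⊕ b ⊗ d(b ⊗ b ⊗ j ⊕ b ⊗ b ⊗ j ⊕ b ⊗ j ⊗ j, h(b ⊕ j, b ⊗ j ⊗ j ⊗ j, d(j, b, b)), g(d(j, j, b), b ⊕ b ⊕ j, b ⊕ j ⊕ j)) ⊗ h(b ⊕ b ⊗ b ⊕ d(b, b, j) ⊕ d(b, j, j) ⊕ j, h(b, b, b) ⊗ h(j, b, j), b ⊕ b ⊕ b ⊗ b ⊗ j ⊗ j ⊕ j ⊕ j ⊕ j ⊗ j) ⊗ j ⊕ b ⊗ b ⊗ d(b ⊗ b ⊗ j ⊕ b ⊗ b ⊗ j ⊕ b ⊗ j ⊗ j, h(b ⊕ j, b ⊗ j ⊗ j ⊗ j, d(j, b, b)), g(d(j, j, b), b ⊕ b ⊕ j, b ⊕ j ⊕ j)) ⊗ h(b ⊕ b ⊗ b ⊕ d(b, b, j) ⊕ d(b, j, j) ⊕ j, h(b, b, b) ⊗ h(j, b, j), b ⊕ b ⊕ b ⊗ b ⊗ j ⊗ j ⊕ j ⊕ j ⊕ j ⊗ j) ⊕ b
Order the arguments:  b ⊕ b ⊗ b ⊗ d(b ⊗ b ⊗ j ⊕ b ⊗ b ⊗ j ⊕ b ⊗ j ⊗ j, h(b ⊕ j, b ⊗ j ⊗ j ⊗ j, d(j, b, b)), g(d(j, j, b), b ⊕ b ⊕ j, b ⊕ j ⊕ j)) ⊗ h(b ⊕ b ⊗ b ⊕ d(b, b, j) ⊕ d(b, j, j) ⊕ j, h(b, b, b) ⊗ h(j, b, j), b ⊕ b ⊕ b ⊗ b ⊗ j ⊗ j ⊕ j ⊕ j ⊕ j ⊗ j) ⊕ b ⊗ d(b ⊗ b ⊗ b ⊗ j, h(b, j, b), b) ⊗ d(b ⊗ b ⊗ j ⊕ b ⊗ b ⊗ j ⊕ b ⊗ j ⊗ j, h(b ⊕ j, b ⊗ j ⊗ j ⊗ j, d(j, b, b)), g(d(j, j, b), b ⊕ b ⊕ j, b ⊕ j ⊕ j)) ⊗ h(b ⊕ b ⊗ b ⊕ d(b, b, j) ⊕ d(b, j, j) ⊕ j, h(b, b, b) ⊗ h(j, b, j), b ⊕ b ⊕ b ⊗ b ⊗ j ⊗ j ⊕ j ⊕ j ⊕ j ⊗ j) ⊕ b ⊗ d(b ⊗ b ⊗ j ⊕ b ⊗ b ⊗ j ⊕ b ⊗ j ⊗ j, h(b ⊕ j, b ⊗ j ⊗ j ⊗ j, d(j, b, b)), g(d(j, j, b), b ⊕ b ⊕ j, b ⊕ j ⊕ j)) ⊗ h(b ⊕ b ⊗ b ⊕ d(b, b, j) ⊕ d(b, j, j) ⊕ j, h(b, b, b) ⊗ h(j, b, j), b ⊕ b ⊕ b ⊗ b ⊗ j ⊗ j ⊕ j ⊕ j ⊕ j ⊗ j) ⊗ j

Answer: b ⊕ b ⊗ b ⊗ d(b ⊗ b ⊗ j ⊕ b ⊗ b ⊗ j ⊕ b ⊗ j ⊗ j, h(b ⊕ j, b ⊗ j ⊗ j ⊗ j, d(j, b, b)), g(d(j, j, b), b ⊕ b ⊕ j, b ⊕ j ⊕ j)) ⊗ h(b ⊕ b ⊗ b ⊕ d(b, b, j) ⊕ d(b, j, j) ⊕ j, h(b, b, b) ⊗ h(j, b, j), b ⊕ b ⊕ b ⊗ b ⊗ j ⊗ j ⊕ j ⊕ j ⊕ j ⊗ j) ⊕ b ⊗ d(b ⊗ b ⊗ b ⊗ j, h(b, j, b), b) ⊗ d(b ⊗ b ⊗ j ⊕ b ⊗ b ⊗ j ⊕ b ⊗ j ⊗ j, h(b ⊕ j, b ⊗ j ⊗ j ⊗ j, d(j, b, b)), g(d(j, j, b), b ⊕ b ⊕ j, b ⊕ j ⊕ j)) ⊗ h(b ⊕ b ⊗ b ⊕ d(b, b, j) ⊕ d(b, j, j) ⊕ j, h(b, b, b) ⊗ h(j, b, j), b ⊕ b ⊕ b ⊗ b ⊗ j ⊗ j ⊕ j ⊕ j ⊕ j ⊗ j) ⊕ b ⊗ d(b ⊗ b ⊗ j ⊕ b ⊗ b ⊗ j ⊕ b ⊗ j ⊗ j, h(b ⊕ j, b ⊗ j ⊗ j ⊗ j, d(j, b, b)), g(d(j, j, b), b ⊕ b ⊕ j, b ⊕ j ⊕ j)) ⊗ h(b ⊕ b ⊗ b ⊕ d(b, b, j) ⊕ d(b, j, j) ⊕ j, h(b, b, b) ⊗ h(j, b, j), b ⊕ b ⊕ b ⊗ b ⊗ j ⊗ j ⊕ j ⊕ j ⊕ j ⊗ j) ⊗ j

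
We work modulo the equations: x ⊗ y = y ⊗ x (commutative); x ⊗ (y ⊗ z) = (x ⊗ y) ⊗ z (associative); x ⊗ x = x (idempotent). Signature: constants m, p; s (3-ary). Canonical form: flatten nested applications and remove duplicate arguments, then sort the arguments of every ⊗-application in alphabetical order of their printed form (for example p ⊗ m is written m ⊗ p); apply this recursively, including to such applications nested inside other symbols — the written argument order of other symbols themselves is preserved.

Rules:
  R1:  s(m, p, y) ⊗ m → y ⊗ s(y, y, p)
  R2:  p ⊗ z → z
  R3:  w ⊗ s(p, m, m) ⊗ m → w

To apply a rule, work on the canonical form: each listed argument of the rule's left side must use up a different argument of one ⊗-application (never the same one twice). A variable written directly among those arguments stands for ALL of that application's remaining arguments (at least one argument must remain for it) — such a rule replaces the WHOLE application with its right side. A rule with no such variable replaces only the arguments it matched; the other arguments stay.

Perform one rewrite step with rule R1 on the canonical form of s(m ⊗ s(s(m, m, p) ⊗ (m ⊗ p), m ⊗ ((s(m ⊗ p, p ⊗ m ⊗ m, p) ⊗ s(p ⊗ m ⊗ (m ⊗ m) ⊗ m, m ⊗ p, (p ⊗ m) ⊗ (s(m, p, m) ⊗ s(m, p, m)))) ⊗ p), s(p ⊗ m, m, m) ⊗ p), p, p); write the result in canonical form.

Answer: s(m ⊗ s(m ⊗ p ⊗ s(m, m, p), m ⊗ p ⊗ s(m ⊗ p, m ⊗ p, m ⊗ p ⊗ s(m, m, p)) ⊗ s(m ⊗ p, m ⊗ p, p), p ⊗ s(m ⊗ p, m, m)), p, p)

Derivation:
Canonical form:  s(m ⊗ s(m ⊗ p ⊗ s(m, m, p), m ⊗ p ⊗ s(m ⊗ p, m ⊗ p, m ⊗ p ⊗ s(m, p, m)) ⊗ s(m ⊗ p, m ⊗ p, p), p ⊗ s(m ⊗ p, m, m)), p, p)
Match R1:  consume m, s(m, p, m);  y := m
Giving:  s(m ⊗ s(m ⊗ p ⊗ s(m, m, p), m ⊗ p ⊗ s(m ⊗ p, m ⊗ p, m ⊗ p ⊗ s(m, m, p)) ⊗ s(m ⊗ p, m ⊗ p, p), p ⊗ s(m ⊗ p, m, m)), p, p)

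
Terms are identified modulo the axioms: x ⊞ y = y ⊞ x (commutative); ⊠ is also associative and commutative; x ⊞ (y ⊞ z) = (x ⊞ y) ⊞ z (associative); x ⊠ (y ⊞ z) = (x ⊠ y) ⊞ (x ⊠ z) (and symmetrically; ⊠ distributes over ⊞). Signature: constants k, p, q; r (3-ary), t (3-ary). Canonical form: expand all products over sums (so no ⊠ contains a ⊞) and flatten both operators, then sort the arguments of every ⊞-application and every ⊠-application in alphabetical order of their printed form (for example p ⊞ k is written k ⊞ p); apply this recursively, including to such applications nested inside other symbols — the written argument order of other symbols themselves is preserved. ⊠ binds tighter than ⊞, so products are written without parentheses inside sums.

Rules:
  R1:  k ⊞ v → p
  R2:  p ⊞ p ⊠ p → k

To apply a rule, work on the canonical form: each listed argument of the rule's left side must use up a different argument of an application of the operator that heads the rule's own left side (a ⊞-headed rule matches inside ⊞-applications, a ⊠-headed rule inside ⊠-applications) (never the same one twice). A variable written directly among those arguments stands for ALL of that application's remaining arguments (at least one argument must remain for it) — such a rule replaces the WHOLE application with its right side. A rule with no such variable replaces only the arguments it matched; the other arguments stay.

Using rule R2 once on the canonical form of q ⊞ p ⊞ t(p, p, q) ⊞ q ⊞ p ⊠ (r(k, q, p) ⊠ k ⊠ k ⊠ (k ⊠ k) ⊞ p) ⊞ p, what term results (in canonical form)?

Canonical form:  k ⊠ k ⊠ k ⊠ k ⊠ p ⊠ r(k, q, p) ⊞ p ⊞ p ⊞ p ⊠ p ⊞ q ⊞ q ⊞ t(p, p, q)
Apply R2:  consuming p, p ⊠ p
Giving:  k ⊞ k ⊠ k ⊠ k ⊠ k ⊠ p ⊠ r(k, q, p) ⊞ p ⊞ q ⊞ q ⊞ t(p, p, q)

Answer: k ⊞ k ⊠ k ⊠ k ⊠ k ⊠ p ⊠ r(k, q, p) ⊞ p ⊞ q ⊞ q ⊞ t(p, p, q)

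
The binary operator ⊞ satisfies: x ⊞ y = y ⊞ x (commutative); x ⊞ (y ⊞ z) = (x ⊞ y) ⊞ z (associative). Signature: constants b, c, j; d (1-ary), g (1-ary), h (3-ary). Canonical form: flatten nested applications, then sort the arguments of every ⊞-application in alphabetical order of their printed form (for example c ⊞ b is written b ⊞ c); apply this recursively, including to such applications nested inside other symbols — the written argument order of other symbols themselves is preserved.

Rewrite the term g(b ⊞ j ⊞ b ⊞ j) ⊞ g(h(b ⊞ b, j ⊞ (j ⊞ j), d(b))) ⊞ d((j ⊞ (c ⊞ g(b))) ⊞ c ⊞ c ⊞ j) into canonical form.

Canonicalize subterm:  g(b ⊞ j ⊞ b ⊞ j)  →  g(b ⊞ b ⊞ j ⊞ j)
Simplify inside:  g(h(b ⊞ b, j ⊞ (j ⊞ j), d(b)))  →  g(h(b ⊞ b, j ⊞ j ⊞ j, d(b)))
Simplify inside:  d((j ⊞ (c ⊞ g(b))) ⊞ c ⊞ c ⊞ j)  →  d(c ⊞ c ⊞ c ⊞ g(b) ⊞ j ⊞ j)
Sort arguments:  d(c ⊞ c ⊞ c ⊞ g(b) ⊞ j ⊞ j) ⊞ g(b ⊞ b ⊞ j ⊞ j) ⊞ g(h(b ⊞ b, j ⊞ j ⊞ j, d(b)))

Answer: d(c ⊞ c ⊞ c ⊞ g(b) ⊞ j ⊞ j) ⊞ g(b ⊞ b ⊞ j ⊞ j) ⊞ g(h(b ⊞ b, j ⊞ j ⊞ j, d(b)))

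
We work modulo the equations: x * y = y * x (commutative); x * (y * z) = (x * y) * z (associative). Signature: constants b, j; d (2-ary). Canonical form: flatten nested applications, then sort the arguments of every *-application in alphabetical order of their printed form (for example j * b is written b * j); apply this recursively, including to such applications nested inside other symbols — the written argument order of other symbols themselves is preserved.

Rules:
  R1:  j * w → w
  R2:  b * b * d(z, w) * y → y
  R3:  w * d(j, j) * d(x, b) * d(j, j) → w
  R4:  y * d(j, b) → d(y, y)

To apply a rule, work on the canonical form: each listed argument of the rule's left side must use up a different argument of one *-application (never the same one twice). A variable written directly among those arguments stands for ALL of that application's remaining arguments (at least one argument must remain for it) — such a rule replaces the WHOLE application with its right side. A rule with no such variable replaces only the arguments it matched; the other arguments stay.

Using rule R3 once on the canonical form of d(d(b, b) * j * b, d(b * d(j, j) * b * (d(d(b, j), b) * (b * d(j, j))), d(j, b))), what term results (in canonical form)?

Answer: d(b * d(b, b) * j, d(b * b * b, d(j, b)))

Derivation:
Canonical form:  d(b * d(b, b) * j, d(b * b * b * d(d(b, j), b) * d(j, j) * d(j, j), d(j, b)))
Apply R3:  consuming d(d(b, j), b), d(j, j), d(j, j);  w := b * b * b, x := d(b, j)
The variable takes the whole remainder — replace the entire application.
Result:  d(b * d(b, b) * j, d(b * b * b, d(j, b)))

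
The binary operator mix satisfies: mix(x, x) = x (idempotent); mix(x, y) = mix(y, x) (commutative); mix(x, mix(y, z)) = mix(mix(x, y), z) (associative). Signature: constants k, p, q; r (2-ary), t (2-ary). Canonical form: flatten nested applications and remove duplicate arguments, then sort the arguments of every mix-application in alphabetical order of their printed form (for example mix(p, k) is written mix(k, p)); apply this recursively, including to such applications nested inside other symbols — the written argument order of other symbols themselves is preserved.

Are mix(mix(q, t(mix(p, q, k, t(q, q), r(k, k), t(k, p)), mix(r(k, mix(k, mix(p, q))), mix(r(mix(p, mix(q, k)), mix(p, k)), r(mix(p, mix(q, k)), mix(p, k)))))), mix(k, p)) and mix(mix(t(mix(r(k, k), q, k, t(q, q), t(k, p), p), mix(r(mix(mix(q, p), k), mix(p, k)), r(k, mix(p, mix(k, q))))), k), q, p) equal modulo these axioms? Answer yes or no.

Left:  mix(mix(q, t(mix(p, q, k, t(q, q), r(k, k), t(k, p)), mix(r(k, mix(k, mix(p, q))), mix(r(mix(p, mix(q, k)), mix(p, k)), r(mix(p, mix(q, k)), mix(p, k)))))), mix(k, p))
  Flatten:  mix(q, t(mix(p, q, k, t(q, q), r(k, k), t(k, p)), mix(r(k, mix(k, mix(p, q))), mix(r(mix(p, mix(q, k)), mix(p, k)), r(mix(p, mix(q, k)), mix(p, k))))), k, p)
  Inside:  t(mix(p, q, k, t(q, q), r(k, k), t(k, p)), mix(r(k, mix(k, mix(p, q))), mix(r(mix(p, mix(q, k)), mix(p, k)), r(mix(p, mix(q, k)), mix(p, k)))))  →  t(mix(k, p, q, r(k, k), t(k, p), t(q, q)), mix(r(k, mix(k, p, q)), r(mix(k, p, q), mix(k, p))))
  Sort arguments:  mix(k, p, q, t(mix(k, p, q, r(k, k), t(k, p), t(q, q)), mix(r(k, mix(k, p, q)), r(mix(k, p, q), mix(k, p)))))
Right:  mix(mix(t(mix(r(k, k), q, k, t(q, q), t(k, p), p), mix(r(mix(mix(q, p), k), mix(p, k)), r(k, mix(p, mix(k, q))))), k), q, p)
  Flatten:  mix(t(mix(r(k, k), q, k, t(q, q), t(k, p), p), mix(r(mix(mix(q, p), k), mix(p, k)), r(k, mix(p, mix(k, q))))), k, q, p)
  Canonicalize subterm:  t(mix(r(k, k), q, k, t(q, q), t(k, p), p), mix(r(mix(mix(q, p), k), mix(p, k)), r(k, mix(p, mix(k, q)))))  →  t(mix(k, p, q, r(k, k), t(k, p), t(q, q)), mix(r(k, mix(k, p, q)), r(mix(k, p, q), mix(k, p))))
  Order the arguments:  mix(k, p, q, t(mix(k, p, q, r(k, k), t(k, p), t(q, q)), mix(r(k, mix(k, p, q)), r(mix(k, p, q), mix(k, p)))))

Answer: yes — both canonical forms are mix(k, p, q, t(mix(k, p, q, r(k, k), t(k, p), t(q, q)), mix(r(k, mix(k, p, q)), r(mix(k, p, q), mix(k, p)))))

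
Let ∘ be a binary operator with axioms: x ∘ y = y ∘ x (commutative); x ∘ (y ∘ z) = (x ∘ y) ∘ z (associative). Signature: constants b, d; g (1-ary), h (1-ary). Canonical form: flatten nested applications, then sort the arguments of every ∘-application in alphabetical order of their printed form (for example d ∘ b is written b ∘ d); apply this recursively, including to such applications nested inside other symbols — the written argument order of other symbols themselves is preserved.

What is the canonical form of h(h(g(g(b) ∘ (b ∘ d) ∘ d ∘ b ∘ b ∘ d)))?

Answer: h(h(g(b ∘ b ∘ b ∘ d ∘ d ∘ d ∘ g(b))))

Derivation:
Focus inside:  g(b) ∘ (b ∘ d) ∘ d ∘ b ∘ b ∘ d
Flatten:  g(b) ∘ b ∘ d ∘ d ∘ b ∘ b ∘ d
Sort arguments:  b ∘ b ∘ b ∘ d ∘ d ∘ d ∘ g(b)
Reassemble:  h(h(g(b ∘ b ∘ b ∘ d ∘ d ∘ d ∘ g(b))))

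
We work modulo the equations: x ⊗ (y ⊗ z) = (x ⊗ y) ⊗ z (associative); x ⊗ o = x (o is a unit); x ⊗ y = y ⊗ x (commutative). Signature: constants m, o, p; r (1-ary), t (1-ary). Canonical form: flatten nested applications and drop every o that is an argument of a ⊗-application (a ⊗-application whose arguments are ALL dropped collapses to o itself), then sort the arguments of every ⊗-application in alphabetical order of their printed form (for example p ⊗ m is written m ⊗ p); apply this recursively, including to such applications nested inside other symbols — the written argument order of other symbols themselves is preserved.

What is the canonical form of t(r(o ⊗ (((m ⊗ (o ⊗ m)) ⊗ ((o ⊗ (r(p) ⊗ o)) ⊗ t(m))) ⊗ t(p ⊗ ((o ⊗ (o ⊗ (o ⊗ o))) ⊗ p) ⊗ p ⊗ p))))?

Answer: t(r(m ⊗ m ⊗ r(p) ⊗ t(m) ⊗ t(p ⊗ p ⊗ p ⊗ p)))

Derivation:
Work inside:  o ⊗ (((m ⊗ (o ⊗ m)) ⊗ ((o ⊗ (r(p) ⊗ o)) ⊗ t(m))) ⊗ t(p ⊗ ((o ⊗ (o ⊗ (o ⊗ o))) ⊗ p) ⊗ p ⊗ p))
Un-nest:  o ⊗ m ⊗ o ⊗ m ⊗ o ⊗ r(p) ⊗ o ⊗ t(m) ⊗ t(p ⊗ ((o ⊗ (o ⊗ (o ⊗ o))) ⊗ p) ⊗ p ⊗ p)
Simplify inside:  t(p ⊗ ((o ⊗ (o ⊗ (o ⊗ o))) ⊗ p) ⊗ p ⊗ p)  →  t(p ⊗ p ⊗ p ⊗ p)
Units out:  drop o (×4)
Sort arguments:  m ⊗ m ⊗ r(p) ⊗ t(m) ⊗ t(p ⊗ p ⊗ p ⊗ p)
Reassemble:  t(r(m ⊗ m ⊗ r(p) ⊗ t(m) ⊗ t(p ⊗ p ⊗ p ⊗ p)))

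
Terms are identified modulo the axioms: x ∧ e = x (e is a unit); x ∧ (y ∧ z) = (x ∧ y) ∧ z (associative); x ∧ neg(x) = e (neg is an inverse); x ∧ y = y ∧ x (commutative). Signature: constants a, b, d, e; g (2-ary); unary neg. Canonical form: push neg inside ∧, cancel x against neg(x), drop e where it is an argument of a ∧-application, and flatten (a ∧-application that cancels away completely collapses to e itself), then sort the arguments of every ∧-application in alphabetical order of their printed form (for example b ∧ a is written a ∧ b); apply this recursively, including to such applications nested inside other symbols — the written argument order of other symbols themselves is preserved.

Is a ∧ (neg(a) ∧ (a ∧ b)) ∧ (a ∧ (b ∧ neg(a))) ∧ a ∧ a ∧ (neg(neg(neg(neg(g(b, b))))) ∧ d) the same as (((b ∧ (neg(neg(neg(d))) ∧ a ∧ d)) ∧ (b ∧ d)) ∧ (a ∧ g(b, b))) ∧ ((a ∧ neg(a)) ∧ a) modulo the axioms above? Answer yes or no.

Left:  a ∧ (neg(a) ∧ (a ∧ b)) ∧ (a ∧ (b ∧ neg(a))) ∧ a ∧ a ∧ (neg(neg(neg(neg(g(b, b))))) ∧ d)
  Push neg inside:  distribute neg over ∧ and collapse double neg
  Combine occurrences:  a ∧ a ∧ a ∧ b ∧ b ∧ g(b, b) ∧ d
  Sort arguments:  a ∧ a ∧ a ∧ b ∧ b ∧ d ∧ g(b, b)
Right:  (((b ∧ (neg(neg(neg(d))) ∧ a ∧ d)) ∧ (b ∧ d)) ∧ (a ∧ g(b, b))) ∧ ((a ∧ neg(a)) ∧ a)
  Push neg inside:  distribute neg over ∧ and collapse double neg
  Combine occurrences:  b ∧ b ∧ d ∧ a ∧ a ∧ a ∧ g(b, b)
  Sort arguments:  a ∧ a ∧ a ∧ b ∧ b ∧ d ∧ g(b, b)

Answer: yes — both canonical forms are a ∧ a ∧ a ∧ b ∧ b ∧ d ∧ g(b, b)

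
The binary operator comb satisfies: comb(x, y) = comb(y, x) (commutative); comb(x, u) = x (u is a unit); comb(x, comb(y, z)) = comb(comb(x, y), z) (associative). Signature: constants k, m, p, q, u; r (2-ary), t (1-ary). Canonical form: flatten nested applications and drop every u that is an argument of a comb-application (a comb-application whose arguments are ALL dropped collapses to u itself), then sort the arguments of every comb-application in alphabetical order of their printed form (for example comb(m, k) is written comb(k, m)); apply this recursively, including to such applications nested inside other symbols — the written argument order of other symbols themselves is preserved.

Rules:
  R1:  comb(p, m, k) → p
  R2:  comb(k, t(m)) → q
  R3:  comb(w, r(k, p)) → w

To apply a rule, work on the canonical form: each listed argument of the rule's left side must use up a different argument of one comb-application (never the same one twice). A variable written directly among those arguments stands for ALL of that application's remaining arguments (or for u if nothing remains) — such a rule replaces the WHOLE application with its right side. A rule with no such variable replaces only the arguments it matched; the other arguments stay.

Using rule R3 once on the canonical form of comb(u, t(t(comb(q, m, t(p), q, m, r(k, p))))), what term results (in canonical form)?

Answer: t(t(comb(m, m, q, q, t(p))))

Derivation:
Canonical form:  t(t(comb(m, m, q, q, r(k, p), t(p))))
Apply R3:  consuming r(k, p);  w := comb(m, m, q, q, t(p))
The variable takes the whole remainder — replace the entire application.
Result:  t(t(comb(m, m, q, q, t(p))))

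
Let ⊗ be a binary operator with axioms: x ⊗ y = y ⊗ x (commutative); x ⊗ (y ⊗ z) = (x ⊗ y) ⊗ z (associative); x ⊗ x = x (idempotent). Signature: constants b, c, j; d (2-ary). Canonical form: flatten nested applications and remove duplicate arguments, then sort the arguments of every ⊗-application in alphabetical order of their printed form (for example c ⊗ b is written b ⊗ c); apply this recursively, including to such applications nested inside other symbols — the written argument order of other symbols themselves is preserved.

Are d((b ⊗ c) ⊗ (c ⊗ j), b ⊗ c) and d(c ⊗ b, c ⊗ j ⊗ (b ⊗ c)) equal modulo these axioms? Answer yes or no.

Left:  d((b ⊗ c) ⊗ (c ⊗ j), b ⊗ c)
  Descend into:  (b ⊗ c) ⊗ (c ⊗ j)
  Merge nested applications:  b ⊗ c ⊗ c ⊗ j
  Idempotence:  drop duplicate c
  Sort:  b ⊗ c ⊗ j
  Rebuild:  d(b ⊗ c ⊗ j, b ⊗ c)
Right:  d(c ⊗ b, c ⊗ j ⊗ (b ⊗ c))
  Focus inside:  c ⊗ j ⊗ (b ⊗ c)
  Flatten:  c ⊗ j ⊗ b ⊗ c
  Drop duplicates:  drop duplicate c
  Sort arguments:  b ⊗ c ⊗ j
  Rebuild:  d(b ⊗ c, b ⊗ c ⊗ j)

Answer: no — d(b ⊗ c ⊗ j, b ⊗ c) vs d(b ⊗ c, b ⊗ c ⊗ j)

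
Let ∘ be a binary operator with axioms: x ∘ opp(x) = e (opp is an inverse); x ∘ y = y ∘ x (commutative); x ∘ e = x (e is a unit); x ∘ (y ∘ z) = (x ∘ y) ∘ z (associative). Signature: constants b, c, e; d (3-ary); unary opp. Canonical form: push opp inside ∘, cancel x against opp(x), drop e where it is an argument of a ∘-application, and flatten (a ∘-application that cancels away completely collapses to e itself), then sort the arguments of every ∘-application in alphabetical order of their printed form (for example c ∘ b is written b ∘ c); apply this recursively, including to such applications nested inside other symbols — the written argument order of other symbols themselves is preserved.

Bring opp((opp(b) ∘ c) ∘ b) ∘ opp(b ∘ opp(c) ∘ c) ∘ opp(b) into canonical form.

Answer: opp(b) ∘ opp(b) ∘ opp(c)

Derivation:
Push opp inside:  distribute opp over ∘ and collapse double opp
Collect:  opp(b) ∘ opp(b) ∘ opp(c)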